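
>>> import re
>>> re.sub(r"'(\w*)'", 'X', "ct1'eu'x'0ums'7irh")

Each match is replaced by 'X'.

'ct1XxX7irh'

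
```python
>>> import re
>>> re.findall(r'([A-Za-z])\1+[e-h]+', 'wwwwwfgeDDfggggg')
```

The backreference `\1` re-matches whatever the first group consumed, character for character.
Matches: at [0:8] match 'wwwwwfge', group 1 = 'w'; at [8:16] match 'DDfggggg', group 1 = 'D'.
With a single group, `findall` returns only what that group captured — 2 items.

['w', 'D']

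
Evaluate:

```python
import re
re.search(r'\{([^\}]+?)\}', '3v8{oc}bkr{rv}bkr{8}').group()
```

`re.search` tries every starting position until one works.
The match spans [3:7] → '{oc}'.
Captured: group 1 = 'oc'.

'{oc}'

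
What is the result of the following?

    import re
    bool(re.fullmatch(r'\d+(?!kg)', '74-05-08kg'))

False

A negative assertion filters positions out without eating any characters.
`re.fullmatch` requires the pattern to consume the entire string.
Here there's no way to consume every character, so the call returns None, and `bool(None)` is False.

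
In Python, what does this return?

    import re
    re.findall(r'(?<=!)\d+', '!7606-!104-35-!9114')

['7606', '104', '9114']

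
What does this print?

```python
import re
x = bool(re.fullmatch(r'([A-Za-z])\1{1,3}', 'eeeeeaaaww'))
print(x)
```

False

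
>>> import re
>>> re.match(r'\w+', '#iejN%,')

None

`re.match` only tries the pattern at the start of the string.
Here position 0 doesn't satisfy it, so the call returns None.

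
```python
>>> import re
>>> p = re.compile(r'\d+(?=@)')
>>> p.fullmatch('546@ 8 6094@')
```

The `(?=…)`/`(?<=…)` assertion just peeks at neighbouring text; it doesn't advance the match position.
For `fullmatch`, every character of the input must be accounted for by the pattern.
Here the string isn't matched end-to-end, so the call returns None.

None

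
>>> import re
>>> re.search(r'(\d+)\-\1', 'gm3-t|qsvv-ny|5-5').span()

(14, 17)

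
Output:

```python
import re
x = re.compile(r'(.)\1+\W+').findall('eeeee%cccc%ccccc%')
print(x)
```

['e', 'c', 'c']

`\1` has to match the exact text group 1 already captured.
With a single group, `findall` returns only what that group captured — 3 items.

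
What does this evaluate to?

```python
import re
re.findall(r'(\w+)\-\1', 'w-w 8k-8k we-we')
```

The backreference `\1` re-matches whatever the first group consumed, character for character.
`findall` collects group 1 from each match (3 total).

['w', '8k', 'we']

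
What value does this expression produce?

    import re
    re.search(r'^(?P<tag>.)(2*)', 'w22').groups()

('w', '22')

This matches anchored at the start of the string; then any character (captured as 'tag'); then zero or more of a literal '2' (captured).
`re.search` scans for the first position where the pattern succeeds.
The match spans [0:3] → 'w22'.
Captured: group 1 = 'w', group 2 = '22'.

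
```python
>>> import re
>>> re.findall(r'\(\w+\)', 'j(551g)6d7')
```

['(551g)']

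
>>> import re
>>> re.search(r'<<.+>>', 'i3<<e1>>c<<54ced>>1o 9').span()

(2, 18)

The match spans [2:18] → '<<e1>>c<<54ced>>'.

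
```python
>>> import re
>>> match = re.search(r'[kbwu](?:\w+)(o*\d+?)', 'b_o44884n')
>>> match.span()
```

(0, 8)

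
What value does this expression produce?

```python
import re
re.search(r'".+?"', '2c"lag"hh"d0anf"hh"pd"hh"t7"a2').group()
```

Unlike `match`, `search` isn't anchored — it looks for the pattern anywhere in the string.
The match spans [2:7] → '"lag"'.

'"lag"'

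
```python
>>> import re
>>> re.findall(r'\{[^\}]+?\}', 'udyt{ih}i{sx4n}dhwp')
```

Scanning left to right: at [4:8] → '{ih}'; at [9:15] → '{sx4n}'.
With no groups in the pattern, `findall` gives back each whole match — 2 here.

['{ih}', '{sx4n}']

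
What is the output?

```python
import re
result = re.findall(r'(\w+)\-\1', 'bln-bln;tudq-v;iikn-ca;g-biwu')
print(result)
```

['bln']

`\1` is not a pattern — it's the concrete string captured by group 1, re-applied verbatim.
Because there's exactly one group, `findall` drops the full match and keeps group 1 from the one hit.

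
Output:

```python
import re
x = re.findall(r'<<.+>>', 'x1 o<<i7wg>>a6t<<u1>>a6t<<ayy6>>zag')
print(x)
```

['<<i7wg>>a6t<<u1>>a6t<<ayy6>>']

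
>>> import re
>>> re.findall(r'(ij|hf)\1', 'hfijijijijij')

['ij', 'ij']

`\1` is not a pattern — it's the concrete string captured by group 1, re-applied verbatim.
`findall` collects group 1 from each match (2 total).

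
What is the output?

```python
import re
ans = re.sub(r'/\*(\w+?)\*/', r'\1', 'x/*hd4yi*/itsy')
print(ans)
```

xhd4yiitsy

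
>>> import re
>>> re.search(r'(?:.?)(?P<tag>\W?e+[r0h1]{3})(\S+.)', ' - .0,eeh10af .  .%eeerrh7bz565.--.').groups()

(',eeh10', 'af ')

Pattern: optionally any character (non-capturing group); then optionally a non-word character, then one or more of a literal 'e', then exactly 3 of one of [r0h1] (captured as 'tag'); then one or more of a non-whitespace character, then any character (captured).
`search` walks the string left to right and returns the first match it finds.
The match spans [4:14] → '0,eeh10af '.
Captured: group 1 = ',eeh10', group 2 = 'af '.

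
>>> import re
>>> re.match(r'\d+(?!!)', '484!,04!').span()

The negative lookahead/lookbehind blocks any match where the forbidden context is present.
`re.match` won't scan ahead — the pattern has to work from the very first character.
The match spans [0:2] → '48'.

(0, 2)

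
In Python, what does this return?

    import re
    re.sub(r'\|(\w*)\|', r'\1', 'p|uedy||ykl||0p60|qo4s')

Matches: at [1:7] → '|uedy|'; at [7:12] → '|ykl|'; at [12:18] → '|0p60|'.
The replacement refers to a captured group, so each match is rewritten using its own captured text.

'puedyykl0p60qo4s'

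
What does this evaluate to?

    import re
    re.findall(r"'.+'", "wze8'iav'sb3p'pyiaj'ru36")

Matches: at [4:20] → "'iav'sb3p'pyiaj'".
No capturing groups, so `findall` returns the 1 full match string.

["'iav'sb3p'pyiaj'"]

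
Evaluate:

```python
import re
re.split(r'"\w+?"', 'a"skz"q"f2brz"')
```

Matches to split on: at [1:6] → '"skz"'; at [7:14] → '"f2brz"'.
`split` removes every match and returns the 3 fragments in between.

['a', 'q', '']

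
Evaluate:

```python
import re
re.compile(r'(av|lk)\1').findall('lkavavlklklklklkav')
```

`\1` is not a pattern — it's the concrete string captured by group 1, re-applied verbatim.
Walking the string: at [2:6] match 'avav', group 1 = 'av'; at [6:10] match 'lklk', group 1 = 'lk'; at [10:14] match 'lklk', group 1 = 'lk'.
`findall` collects group 1 from each match (3 total).

['av', 'lk', 'lk']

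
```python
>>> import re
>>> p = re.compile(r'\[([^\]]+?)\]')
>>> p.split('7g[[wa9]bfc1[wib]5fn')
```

`re.split` interleaves the captured-group text with the surrounding fragments.

['7g', '[wa9', 'bfc1', 'wib', '5fn']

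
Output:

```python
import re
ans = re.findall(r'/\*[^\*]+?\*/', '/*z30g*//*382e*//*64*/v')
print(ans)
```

Scanning left to right: at [0:8] → '/*z30g*/'; at [8:16] → '/*382e*/'; at [16:22] → '/*64*/'.
With no groups in the pattern, `findall` gives back each whole match — 3 here.

['/*z30g*/', '/*382e*/', '/*64*/']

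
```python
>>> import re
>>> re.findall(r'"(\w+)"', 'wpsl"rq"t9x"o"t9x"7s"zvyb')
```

['rq', 'o', '7s']

With a single group, `findall` returns only what that group captured — 3 items.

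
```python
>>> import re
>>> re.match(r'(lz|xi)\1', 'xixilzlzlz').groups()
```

('xi',)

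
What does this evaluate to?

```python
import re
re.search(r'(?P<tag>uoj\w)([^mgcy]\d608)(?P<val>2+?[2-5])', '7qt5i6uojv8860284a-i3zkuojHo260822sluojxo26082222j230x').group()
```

'uojHo260822'

This matches the literal 'uoj', then a word character (captured as 'tag'); then any character except [mgcy], then a digit, then the literal '608' (captured); then one or more of a literal '2' (lazy), then a character in [2-5] (captured as 'val').
Unlike `match`, `search` isn't anchored — it looks for the pattern anywhere in the string.
The match spans [23:34] → 'uojHo260822'.
Captured: group 1 = 'uojH', group 2 = 'o2608', group 3 = '22'.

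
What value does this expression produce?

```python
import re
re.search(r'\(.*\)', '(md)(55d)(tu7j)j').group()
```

'(md)(55d)(tu7j)'

`re.search` scans for the first position where the pattern succeeds.
The match spans [0:15] → '(md)(55d)(tu7j)'.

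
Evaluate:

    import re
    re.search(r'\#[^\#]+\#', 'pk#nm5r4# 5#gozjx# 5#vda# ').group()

'#nm5r4#'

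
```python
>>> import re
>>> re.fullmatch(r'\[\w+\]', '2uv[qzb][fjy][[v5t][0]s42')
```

None

For `fullmatch`, every character of the input must be accounted for by the pattern.
Here there's no way to consume every character, so the call returns None.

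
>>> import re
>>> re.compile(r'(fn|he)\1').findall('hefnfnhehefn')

The backreference `\1` re-matches whatever the first group consumed, character for character.
With a single group, `findall` returns only what that group captured — 2 items.

['fn', 'he']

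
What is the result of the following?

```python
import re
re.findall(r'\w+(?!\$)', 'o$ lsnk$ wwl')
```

['lsn', 'wwl']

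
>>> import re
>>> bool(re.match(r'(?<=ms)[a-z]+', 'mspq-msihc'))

False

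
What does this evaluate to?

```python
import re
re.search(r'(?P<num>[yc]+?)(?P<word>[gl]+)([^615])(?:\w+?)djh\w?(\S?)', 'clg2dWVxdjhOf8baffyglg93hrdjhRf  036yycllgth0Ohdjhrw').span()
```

Pattern: one or more of one of [yc] (lazy) (captured as 'num'); then one or more of one of [gl] (captured as 'word'); then any character except [615] (captured); then one or more of a word character (lazy) (non-capturing group); then the literal 'djh', then optionally a word character; then optionally a non-whitespace character (captured).
The match spans [0:13] → 'clg2dWVxdjhOf'.

(0, 13)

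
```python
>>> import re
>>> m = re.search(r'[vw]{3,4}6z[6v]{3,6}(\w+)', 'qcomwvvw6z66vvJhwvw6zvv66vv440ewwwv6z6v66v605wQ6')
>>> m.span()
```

(4, 48)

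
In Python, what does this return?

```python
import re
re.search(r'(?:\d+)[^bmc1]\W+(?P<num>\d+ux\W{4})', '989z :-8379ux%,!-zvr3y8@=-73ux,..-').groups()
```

('8379ux%,!-',)

This matches one or more of a digit (non-capturing group); then any character except [bmc1], then one or more of a non-word character; then one or more of a digit, then the literal 'ux', then exactly 4 of a non-word character (captured as 'num').
`search` walks the string left to right and returns the first match it finds.
The match spans [0:17] → '989z :-8379ux%,!-'.
Captured: group 1 = '8379ux%,!-'.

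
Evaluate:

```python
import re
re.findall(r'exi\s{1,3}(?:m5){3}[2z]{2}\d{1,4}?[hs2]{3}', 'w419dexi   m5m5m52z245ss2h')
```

['exi   m5m5m52z245ss2']

Pattern: the literal 'exi', then 1 to 3 of whitespace, then the literal 'm5' repeated 3 times; then exactly 2 of one of [2z], then 1 to 4 of a digit (lazy), then exactly 3 of one of [hs2].
Matches: at [5:25] → 'exi   m5m5m52z245ss2'.
`findall` yields the raw match text (1 of them) because the pattern has no groups.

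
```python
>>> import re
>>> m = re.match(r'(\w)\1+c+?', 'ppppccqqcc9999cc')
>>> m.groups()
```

('p',)

The match spans [0:5] → 'ppppc'.
Captured: group 1 = 'p'.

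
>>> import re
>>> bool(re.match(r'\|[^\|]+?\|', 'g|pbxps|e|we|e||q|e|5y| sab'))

False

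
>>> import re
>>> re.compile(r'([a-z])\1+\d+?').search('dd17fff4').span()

(0, 3)

After group 1 captures some text, `\1` only succeeds where that same text appears again.
Unlike `match`, `search` isn't anchored — it looks for the pattern anywhere in the string.
The match spans [0:3] → 'dd1'.
Captured: group 1 = 'd'.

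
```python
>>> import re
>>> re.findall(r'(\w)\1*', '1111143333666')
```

['1', '4', '3', '6']

The backreference `\1` re-matches whatever the first group consumed, character for character.
One capturing group, so `findall` returns just the captured substring from each match — 4 in all.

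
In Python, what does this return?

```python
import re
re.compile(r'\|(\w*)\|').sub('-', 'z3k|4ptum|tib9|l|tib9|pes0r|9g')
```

'z3k-tib9-tib9-9g'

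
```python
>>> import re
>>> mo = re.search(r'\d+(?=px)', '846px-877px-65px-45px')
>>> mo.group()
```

'846'

Because the assertion is zero-width, the text it checks is not consumed and won't appear in the result.
`re.search` scans for the first position where the pattern succeeds.
The match spans [0:3] → '846'.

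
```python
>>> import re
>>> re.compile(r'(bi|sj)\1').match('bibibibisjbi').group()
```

'bibi'

`re.match` won't scan ahead — the pattern has to work from the very first character.
The match spans [0:4] → 'bibi'.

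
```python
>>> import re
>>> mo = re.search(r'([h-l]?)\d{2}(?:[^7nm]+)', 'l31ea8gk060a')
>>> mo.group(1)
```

The match spans [0:12] → 'l31ea8gk060a'.
Captured: group 1 = 'l'.

'l'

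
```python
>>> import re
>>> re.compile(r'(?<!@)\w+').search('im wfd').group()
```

Because the assertion is negative and zero-width, positions next to the forbidden text are skipped.
`search` walks the string left to right and returns the first match it finds.
The match spans [0:2] → 'im'.

'im'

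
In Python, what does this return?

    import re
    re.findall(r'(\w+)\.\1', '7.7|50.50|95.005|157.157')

`\1` is not a pattern — it's the concrete string captured by group 1, re-applied verbatim.
With a single group, `findall` returns only what that group captured — 3 items.

['7', '50', '157']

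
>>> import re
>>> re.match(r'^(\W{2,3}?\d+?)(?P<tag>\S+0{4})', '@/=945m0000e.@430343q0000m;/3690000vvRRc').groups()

This matches anchored at the start of the string; then 2 to 3 of a non-word character (lazy), then one or more of a digit (lazy) (captured); then one or more of a non-whitespace character, then exactly 4 of the literal '0' (captured as 'tag').
The `?` after the quantifier makes it lazy — it takes as little as possible before letting the rest of the pattern try.
With `match`, the pattern is implicitly anchored at the beginning.
The match spans [0:35] → '@/=945m0000e.@430343q0000m;/3690000'.
Captured: group 1 = '@/=9', group 2 = '45m0000e.@430343q0000m;/3690000'.

('@/=9', '45m0000e.@430343q0000m;/3690000')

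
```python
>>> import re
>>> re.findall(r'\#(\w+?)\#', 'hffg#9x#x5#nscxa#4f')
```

['9x', 'nscxa']

Matches: at [4:8] match '#9x#', group 1 = '9x'; at [10:17] match '#nscxa#', group 1 = 'nscxa'.
Because there's exactly one group, `findall` drops the full match and keeps group 1 from each hit.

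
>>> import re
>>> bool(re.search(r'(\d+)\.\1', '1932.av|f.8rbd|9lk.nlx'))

False

The backreference `\1` re-matches whatever the first group consumed, character for character.
`re.search` tries every starting position until one works.
Here the pattern never matches, so the call returns None, and `bool(None)` is False.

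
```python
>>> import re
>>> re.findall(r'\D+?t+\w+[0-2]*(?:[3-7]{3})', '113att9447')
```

Pattern: one or more of a non-digit (lazy), then one or more of the literal 't'; then one or more of a word character, then zero or more of a character in [0-2]; then exactly 3 of a character in [3-7] (non-capturing group).
Matches: at [3:10] → 'att9447'.
Since nothing is captured, `findall` lists the 1 matched substring directly.

['att9447']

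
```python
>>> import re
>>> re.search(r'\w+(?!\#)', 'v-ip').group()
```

A negative assertion filters positions out without eating any characters.
The match spans [0:1] → 'v'.

'v'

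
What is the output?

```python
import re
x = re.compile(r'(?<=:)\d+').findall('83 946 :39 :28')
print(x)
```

['39', '28']

The `(?=…)`/`(?<=…)` assertion just peeks at neighbouring text; it doesn't advance the match position.
Matches: at [8:10] → '39'; at [12:14] → '28'.
With no groups in the pattern, `findall` gives back each whole match — 2 here.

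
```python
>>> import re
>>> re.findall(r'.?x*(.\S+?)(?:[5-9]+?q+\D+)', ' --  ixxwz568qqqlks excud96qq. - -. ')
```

[' ixxwz']

Because the quantifier is non-greedy, it stops expanding at the earliest point where the rest of the pattern can succeed.
With a single group, `findall` returns only what that group captured — 1 item.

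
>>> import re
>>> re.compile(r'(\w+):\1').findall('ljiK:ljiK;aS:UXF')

['ljiK']

After group 1 captures some text, `\1` only succeeds where that same text appears again.
`findall` collects group 1 from the one match (1 total).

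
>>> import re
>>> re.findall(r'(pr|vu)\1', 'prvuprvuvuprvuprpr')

['vu', 'pr']

`\1` is not a pattern — it's the concrete string captured by group 1, re-applied verbatim.
Scanning left to right: at [6:10] match 'vuvu', group 1 = 'vu'; at [14:18] match 'prpr', group 1 = 'pr'.
Because there's exactly one group, `findall` drops the full match and keeps group 1 from each hit.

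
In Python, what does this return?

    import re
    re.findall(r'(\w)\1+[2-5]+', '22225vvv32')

['2', 'v']

`\1` is not a pattern — it's the concrete string captured by group 1, re-applied verbatim.
Scanning left to right: at [0:5] match '22225', group 1 = '2'; at [5:10] match 'vvv32', group 1 = 'v'.
Because there's exactly one group, `findall` drops the full match and keeps group 1 from each hit.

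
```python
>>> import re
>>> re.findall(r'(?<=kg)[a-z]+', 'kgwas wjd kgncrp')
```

Lookahead/lookbehind check context without consuming it, so the matched span excludes the asserted characters.
Scanning left to right: at [2:5] → 'was'; at [12:16] → 'ncrp'.
Since nothing is captured, `findall` lists the 2 matched substrings directly.

['was', 'ncrp']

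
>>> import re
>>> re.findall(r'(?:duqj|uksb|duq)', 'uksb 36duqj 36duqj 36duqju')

The regex engine tests alternatives in the order written; an earlier branch that matches wins even if a later one would match more.
No capturing groups, so `findall` returns the 4 full match strings.

['uksb', 'duqj', 'duqj', 'duqj']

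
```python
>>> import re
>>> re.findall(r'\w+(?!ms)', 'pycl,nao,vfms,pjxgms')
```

The negative lookaround is zero-width — it rules out positions where the adjacent text would match, without consuming anything.
With no groups in the pattern, `findall` gives back each whole match — 4 here.

['pycl', 'nao', 'vfms', 'pjxgms']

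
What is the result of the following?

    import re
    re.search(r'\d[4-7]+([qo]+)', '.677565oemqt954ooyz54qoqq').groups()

('o',)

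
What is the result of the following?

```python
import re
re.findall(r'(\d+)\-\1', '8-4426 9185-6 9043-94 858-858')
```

['858']

The backreference `\1` re-matches whatever the first group consumed, character for character.
Walking the string: at [22:29] match '858-858', group 1 = '858'.
`findall` collects group 1 from the one match (1 total).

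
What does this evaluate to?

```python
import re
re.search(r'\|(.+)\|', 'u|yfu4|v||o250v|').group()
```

Unlike `match`, `search` isn't anchored — it looks for the pattern anywhere in the string.
The match spans [1:16] → '|yfu4|v||o250v|'.
Captured: group 1 = 'yfu4|v||o250v'.

'|yfu4|v||o250v|'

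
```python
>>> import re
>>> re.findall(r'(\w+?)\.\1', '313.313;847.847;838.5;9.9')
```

`\1` is not a pattern — it's the concrete string captured by group 1, re-applied verbatim.
Walking the string: at [0:7] match '313.313', group 1 = '313'; at [8:15] match '847.847', group 1 = '847'; at [22:25] match '9.9', group 1 = '9'.
Because there's exactly one group, `findall` drops the full match and keeps group 1 from each hit.

['313', '847', '9']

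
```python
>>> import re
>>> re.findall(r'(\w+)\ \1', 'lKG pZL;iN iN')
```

A backreference is literal: `\1` must see the identical characters the first group matched.
Walking the string: at [8:13] match 'iN iN', group 1 = 'iN'.
One capturing group, so `findall` returns just the captured substring from the one match — 1 in all.

['iN']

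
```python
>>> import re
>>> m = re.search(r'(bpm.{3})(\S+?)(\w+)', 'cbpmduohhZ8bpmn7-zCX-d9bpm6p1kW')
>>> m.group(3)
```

'hZ8bpmn7'

The match spans [1:16] → 'bpmduohhZ8bpmn7'.
Captured: group 1 = 'bpmduo', group 2 = 'h', group 3 = 'hZ8bpmn7'.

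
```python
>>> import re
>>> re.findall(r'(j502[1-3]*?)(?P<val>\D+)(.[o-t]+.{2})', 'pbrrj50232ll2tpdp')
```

Pattern: a literal 'j', then the literal '502', then zero or more of a character in [1-3] (lazy) (captured); then one or more of a non-digit (captured as 'val'); then any character, then one or more of a character in [o-t], then exactly 2 of any character (captured).
With 3 capturing groups, `findall` returns a 3-tuple per match.

[('j50232', 'll', '2tpdp')]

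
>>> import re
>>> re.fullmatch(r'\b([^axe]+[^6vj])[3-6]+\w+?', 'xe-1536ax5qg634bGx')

`re.fullmatch` is like wrapping the pattern in `^…$` (in single-line mode).
Here the string isn't matched end-to-end, so the call returns None.

None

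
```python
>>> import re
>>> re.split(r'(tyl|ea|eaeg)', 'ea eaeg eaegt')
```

['', 'ea', ' ', 'ea', 'eg ', 'ea', 'egt']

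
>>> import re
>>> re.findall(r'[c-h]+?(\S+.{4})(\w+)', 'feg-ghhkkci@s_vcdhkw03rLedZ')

This matches one or more of a character in [c-h] (lazy); then one or more of a non-whitespace character, then exactly 4 of any character (captured); then one or more of a word character (captured).
A `+?`/`*?`/`{m,n}?` starts at its minimum and grows only as far as needed for what follows to match.
Walking the string: at [0:27] match 'feg-ghhkkci@s_vcdhkw03rLedZ', groups = ('eg-ghhkkci@s_vcdhkw03rLed', 'Z').
`findall` packs the 2 group values into a tuple for every match.

[('eg-ghhkkci@s_vcdhkw03rLed', 'Z')]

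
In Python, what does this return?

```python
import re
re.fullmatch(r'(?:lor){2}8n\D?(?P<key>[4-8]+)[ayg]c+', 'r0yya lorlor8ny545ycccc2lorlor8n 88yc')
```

Pattern: the literal 'lor' repeated 2 times, then the literal '8n', then optionally a non-digit; then one or more of a character in [4-8] (captured as 'key'); then one of [ayg], then one or more of a literal 'c'.
For `fullmatch`, every character of the input must be accounted for by the pattern.
Here there's no way to consume every character, so the call returns None.

None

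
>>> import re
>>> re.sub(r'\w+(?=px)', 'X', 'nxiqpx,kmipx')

The positive lookaround only admits positions where the adjacent text matches; those characters stay outside the span.
Matches: at [0:4] → 'nxiq'; at [7:10] → 'kmi'.
`sub` substitutes 'X' at each match site.

'Xpx,Xpx'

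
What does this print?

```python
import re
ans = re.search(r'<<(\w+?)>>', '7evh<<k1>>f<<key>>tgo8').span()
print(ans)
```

(4, 10)

`re.search` scans for the first position where the pattern succeeds.
The match spans [4:10] → '<<k1>>'.
Captured: group 1 = 'k1'.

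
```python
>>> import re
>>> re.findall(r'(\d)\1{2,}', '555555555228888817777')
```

The backreference `\1` re-matches whatever the first group consumed, character for character.
Scanning left to right: at [0:9] match '555555555', group 1 = '5'; at [11:16] match '88888', group 1 = '8'; at [17:21] match '7777', group 1 = '7'.
One capturing group, so `findall` returns just the captured substring from each match — 3 in all.

['5', '8', '7']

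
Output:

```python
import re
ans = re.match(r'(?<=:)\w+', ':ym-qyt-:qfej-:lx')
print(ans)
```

`re.match` only tries the pattern at the start of the string.
Here the string doesn't start with a match, so the call returns None.

None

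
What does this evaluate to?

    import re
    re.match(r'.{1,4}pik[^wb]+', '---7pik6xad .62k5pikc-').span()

(0, 22)

This matches 1 to 4 of any character, then the literal 'pik'; then one or more of any character except [wb].
`re.match` only tries the pattern at the start of the string.
The match spans [0:22] → '---7pik6xad .62k5pikc-'.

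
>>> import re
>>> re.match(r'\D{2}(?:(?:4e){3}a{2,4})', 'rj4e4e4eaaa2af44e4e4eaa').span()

(0, 11)

This matches exactly 2 of a non-digit; then the literal '4e' repeated 3 times, then 2 to 4 of the literal 'a' (non-capturing group).
`re.match` only tries the pattern at the start of the string.
The match spans [0:11] → 'rj4e4e4eaaa'.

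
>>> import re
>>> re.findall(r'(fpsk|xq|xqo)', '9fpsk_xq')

Because there's exactly one group, `findall` drops the full match and keeps group 1 from each hit.

['fpsk', 'xq']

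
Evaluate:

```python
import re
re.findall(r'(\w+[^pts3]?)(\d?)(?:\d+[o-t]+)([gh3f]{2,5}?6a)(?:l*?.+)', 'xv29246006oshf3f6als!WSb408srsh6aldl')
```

[('xv2924600', '', 'hf3f6a')]

Pattern: one or more of a word character, then optionally any character except [pts3] (captured); then optionally a digit (captured); then one or more of a digit, then one or more of a character in [o-t] (non-capturing group); then 2 to 5 of one of [gh3f] (lazy), then the literal '6a' (captured); then zero or more of a literal 'l' (lazy), then one or more of any character (non-capturing group).
Matches: at [0:36] match 'xv29246006oshf3f6als!WSb408srsh6aldl', groups = ('xv2924600', '', 'hf3f6a').
`findall` packs the 3 group values into a tuple for every match.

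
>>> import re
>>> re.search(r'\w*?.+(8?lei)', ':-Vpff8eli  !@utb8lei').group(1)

'lei'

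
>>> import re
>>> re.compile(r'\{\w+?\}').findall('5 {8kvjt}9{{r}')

With no groups in the pattern, `findall` gives back each whole match — 2 here.

['{8kvjt}', '{r}']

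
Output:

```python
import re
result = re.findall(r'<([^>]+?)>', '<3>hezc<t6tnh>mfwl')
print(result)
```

['3', 't6tnh']

With a single group, `findall` returns only what that group captured — 2 items.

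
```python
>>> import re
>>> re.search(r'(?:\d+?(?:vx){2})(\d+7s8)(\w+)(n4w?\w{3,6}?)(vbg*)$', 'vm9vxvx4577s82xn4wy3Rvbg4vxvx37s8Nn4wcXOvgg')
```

None

This matches one or more of a digit (lazy), then the literal 'vx' repeated 2 times (non-capturing group); then one or more of a digit, then the literal '7s8' (captured); then one or more of a word character (captured); then the literal 'n4', then optionally the literal 'w', then 3 to 6 of a word character (lazy) (captured); then the literal 'vb', then zero or more of a literal 'g' (captured); then anchored at the end.
`re.search` tries every starting position until one works.
Here no position works, so the call returns None.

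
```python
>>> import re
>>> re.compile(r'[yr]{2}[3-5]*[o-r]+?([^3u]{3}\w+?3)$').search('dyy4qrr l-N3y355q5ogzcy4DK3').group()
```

'yy4qrr l-N3y355q5ogzcy4DK3'

The match spans [1:27] → 'yy4qrr l-N3y355q5ogzcy4DK3'.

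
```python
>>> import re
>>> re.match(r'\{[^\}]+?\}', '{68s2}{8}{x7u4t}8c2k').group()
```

`re.match` only tries the pattern at the start of the string.
The match spans [0:6] → '{68s2}'.

'{68s2}'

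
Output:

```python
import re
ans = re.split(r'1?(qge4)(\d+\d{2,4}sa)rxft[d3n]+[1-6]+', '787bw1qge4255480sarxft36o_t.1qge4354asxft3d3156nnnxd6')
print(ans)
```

The pattern matches optionally a literal '1'; then the literal 'qg', then the literal 'e4' (captured); then one or more of a digit, then 2 to 4 of a digit, then the literal 'sa' (captured); then the literal 'rx', then the literal 'ft'; then one or more of one of [d3n], then one or more of a character in [1-6].
Matches to split on: at [5:24] → '1qge4255480sarxft36'.
Because the pattern has a capturing group, `split` also inserts each captured text between the pieces.

['787bw', 'qge4', '255480sa', 'o_t.1qge4354asxft3d3156nnnxd6']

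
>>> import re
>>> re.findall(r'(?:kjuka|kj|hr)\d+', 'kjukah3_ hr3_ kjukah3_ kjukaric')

With no groups in the pattern, `findall` gives back each whole match — 1 here.

['hr3']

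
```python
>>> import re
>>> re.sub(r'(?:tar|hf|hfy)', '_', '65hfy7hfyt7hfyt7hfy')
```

'65_y7_yt7_yt7_y'

Alternation tries branches left to right and keeps the first one that lets the overall match succeed at that position.
`sub` substitutes '_' at each match site.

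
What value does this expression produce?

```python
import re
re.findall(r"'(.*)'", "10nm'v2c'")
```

['v2c']

Walking the string: at [4:9] match "'v2c'", group 1 = 'v2c'.
Because there's exactly one group, `findall` drops the full match and keeps group 1 from the one hit.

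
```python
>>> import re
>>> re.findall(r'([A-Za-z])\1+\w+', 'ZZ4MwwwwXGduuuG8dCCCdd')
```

A backreference is literal: `\1` must see the identical characters the first group matched.
Scanning left to right: at [0:22] match 'ZZ4MwwwwXGduuuG8dCCCdd', group 1 = 'Z'.
`findall` collects group 1 from the one match (1 total).

['Z']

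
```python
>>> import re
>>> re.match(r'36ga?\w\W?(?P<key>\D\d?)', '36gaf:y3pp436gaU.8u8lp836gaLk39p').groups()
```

('y3',)

The match spans [0:8] → '36gaf:y3'.
Captured: group 1 = 'y3'.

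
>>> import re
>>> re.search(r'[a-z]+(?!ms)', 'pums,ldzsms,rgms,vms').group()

'pums'

The negative lookahead/lookbehind blocks any match where the forbidden context is present.
The match spans [0:4] → 'pums'.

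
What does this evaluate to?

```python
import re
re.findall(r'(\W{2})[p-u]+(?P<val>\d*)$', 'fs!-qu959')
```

[('!-', '959')]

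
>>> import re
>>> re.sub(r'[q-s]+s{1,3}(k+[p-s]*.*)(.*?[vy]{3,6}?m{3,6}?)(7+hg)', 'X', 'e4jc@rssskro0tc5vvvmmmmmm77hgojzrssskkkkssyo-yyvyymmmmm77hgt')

'e4jc@Xt'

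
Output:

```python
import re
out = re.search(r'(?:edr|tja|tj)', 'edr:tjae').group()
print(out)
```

edr

`re.search` tries every starting position until one works.
The match spans [0:3] → 'edr'.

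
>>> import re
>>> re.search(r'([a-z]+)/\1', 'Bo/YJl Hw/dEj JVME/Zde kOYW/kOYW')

None

After group 1 captures some text, `\1` only succeeds where that same text appears again.
`re.search` tries every starting position until one works.
Here no position works, so the call returns None.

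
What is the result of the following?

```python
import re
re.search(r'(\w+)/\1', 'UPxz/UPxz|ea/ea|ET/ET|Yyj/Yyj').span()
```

(0, 9)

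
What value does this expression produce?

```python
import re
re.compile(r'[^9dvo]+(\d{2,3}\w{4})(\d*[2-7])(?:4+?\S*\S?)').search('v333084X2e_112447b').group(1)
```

'84X2e_'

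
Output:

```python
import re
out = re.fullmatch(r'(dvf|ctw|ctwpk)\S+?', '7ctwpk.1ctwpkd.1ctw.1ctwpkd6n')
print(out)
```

None

`fullmatch` succeeds only if the pattern covers the string from start to end.
Here there's no way to consume every character, so the call returns None.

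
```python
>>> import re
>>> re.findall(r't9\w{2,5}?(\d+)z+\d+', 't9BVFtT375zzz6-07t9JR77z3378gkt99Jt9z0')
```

Pattern: the literal 't9', then 2 to 5 of a word character (lazy); then one or more of a digit (captured); then one or more of the literal 'z', then one or more of a digit.
A `+?`/`*?`/`{m,n}?` starts at its minimum and grows only as far as needed for what follows to match.
Scanning left to right: at [0:14] match 't9BVFtT375zzz6', group 1 = '375'; at [17:28] match 't9JR77z3378', group 1 = '77'; at [30:38] match 't99Jt9z0', group 1 = '9'.
With a single group, `findall` returns only what that group captured — 3 items.

['375', '77', '9']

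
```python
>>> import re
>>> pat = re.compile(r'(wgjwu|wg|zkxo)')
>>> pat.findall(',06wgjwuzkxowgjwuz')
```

['wgjwu', 'zkxo', 'wgjwu']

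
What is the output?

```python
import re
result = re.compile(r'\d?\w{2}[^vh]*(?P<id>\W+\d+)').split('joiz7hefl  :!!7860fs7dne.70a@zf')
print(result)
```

The pattern matches optionally a digit, then exactly 2 of a word character; then zero or more of any character except [vh]; then one or more of a non-word character, then one or more of a digit (captured as 'id').
Matches to split on: at [4:27] → '7hefl  :!!7860fs7dne.70'.
`re.split` interleaves the captured-group text with the surrounding fragments.

['joiz', '.70', 'a@zf']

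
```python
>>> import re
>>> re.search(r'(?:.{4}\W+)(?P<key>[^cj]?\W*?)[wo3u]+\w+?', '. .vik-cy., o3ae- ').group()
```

Lazy quantifiers expand one character at a time until the remainder of the pattern can match.
The match spans [5:15] → 'k-cy., o3a'.

'k-cy., o3a'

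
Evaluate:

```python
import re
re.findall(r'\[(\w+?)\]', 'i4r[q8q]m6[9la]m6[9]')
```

['q8q', '9la', '9']

Matches: at [3:8] match '[q8q]', group 1 = 'q8q'; at [10:15] match '[9la]', group 1 = '9la'; at [17:20] match '[9]', group 1 = '9'.
One capturing group, so `findall` returns just the captured substring from each match — 3 in all.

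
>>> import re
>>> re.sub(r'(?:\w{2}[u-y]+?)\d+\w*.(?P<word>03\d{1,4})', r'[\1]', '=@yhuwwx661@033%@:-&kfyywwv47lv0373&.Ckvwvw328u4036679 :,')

Pattern: exactly 2 of a word character, then one or more of a character in [u-y] (lazy) (non-capturing group); then one or more of a digit, then zero or more of a word character, then any character; then the literal '03', then 1 to 4 of a digit (captured as 'word').
`\1` in the replacement pulls in group 1's text for each match.

'=@[033]%@:-&[0373]&.[036679] :,'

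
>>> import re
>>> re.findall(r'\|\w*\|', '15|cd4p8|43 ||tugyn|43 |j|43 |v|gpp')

['|cd4p8|', '||', '|j|', '|v|']

Scanning left to right: at [2:9] → '|cd4p8|'; at [12:14] → '||'; at [23:26] → '|j|'; at [29:32] → '|v|'.
No capturing groups, so `findall` returns the 4 full match strings.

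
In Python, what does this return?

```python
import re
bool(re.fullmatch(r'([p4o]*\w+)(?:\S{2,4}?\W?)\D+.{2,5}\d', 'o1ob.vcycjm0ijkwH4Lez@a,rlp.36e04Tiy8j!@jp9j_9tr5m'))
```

False

The pattern matches zero or more of one of [p4o], then one or more of a word character (captured); then 2 to 4 of a non-whitespace character (lazy), then optionally a non-word character (non-capturing group); then one or more of a non-digit, then 2 to 5 of any character, then a digit.
`re.fullmatch` is like wrapping the pattern in `^…$` (in single-line mode).
Here the string isn't matched end-to-end, so the call returns None, and `bool(None)` is False.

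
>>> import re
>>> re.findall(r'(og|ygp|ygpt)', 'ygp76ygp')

Scanning left to right: at [0:3] match 'ygp', group 1 = 'ygp'; at [5:8] match 'ygp', group 1 = 'ygp'.
One capturing group, so `findall` returns just the captured substring from each match — 2 in all.

['ygp', 'ygp']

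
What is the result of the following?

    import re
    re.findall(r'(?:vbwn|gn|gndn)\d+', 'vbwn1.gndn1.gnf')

Walking the string: at [0:5] → 'vbwn1'; at [6:11] → 'gndn1'.
Since nothing is captured, `findall` lists the 2 matched substrings directly.

['vbwn1', 'gndn1']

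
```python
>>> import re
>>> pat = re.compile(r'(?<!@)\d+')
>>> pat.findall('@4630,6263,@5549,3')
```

['630', '6263', '549', '3']

The negative lookaround is zero-width — it rules out positions where the adjacent text would match, without consuming anything.
Matches: at [2:5] → '630'; at [6:10] → '6263'; at [13:16] → '549'; at [17:18] → '3'.
Since nothing is captured, `findall` lists the 4 matched substrings directly.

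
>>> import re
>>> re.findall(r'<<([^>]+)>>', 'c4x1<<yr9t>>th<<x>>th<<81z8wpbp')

Walking the string: at [4:12] match '<<yr9t>>', group 1 = 'yr9t'; at [14:19] match '<<x>>', group 1 = 'x'.
With a single group, `findall` returns only what that group captured — 2 items.

['yr9t', 'x']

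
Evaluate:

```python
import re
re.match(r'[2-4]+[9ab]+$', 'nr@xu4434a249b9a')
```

Pattern: one or more of a character in [2-4]; then one or more of one of [9ab]; then anchored at the end.
`re.match` only tries the pattern at the start of the string.
Here the pattern fails at index 0, so the call returns None.

None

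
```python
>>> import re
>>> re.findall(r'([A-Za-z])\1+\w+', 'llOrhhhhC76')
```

The backreference `\1` re-matches whatever the first group consumed, character for character.
Walking the string: at [0:11] match 'llOrhhhhC76', group 1 = 'l'.
Because there's exactly one group, `findall` drops the full match and keeps group 1 from the one hit.

['l']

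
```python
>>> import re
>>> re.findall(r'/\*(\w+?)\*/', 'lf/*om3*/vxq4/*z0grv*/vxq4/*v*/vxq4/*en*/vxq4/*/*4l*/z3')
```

Because there's exactly one group, `findall` drops the full match and keeps group 1 from each hit.

['om3', 'z0grv', 'v', 'en', '4l']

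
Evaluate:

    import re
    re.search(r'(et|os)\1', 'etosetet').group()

'etet'

`\1` is not a pattern — it's the concrete string captured by group 1, re-applied verbatim.
`search` walks the string left to right and returns the first match it finds.
The match spans [4:8] → 'etet'.
Captured: group 1 = 'et'.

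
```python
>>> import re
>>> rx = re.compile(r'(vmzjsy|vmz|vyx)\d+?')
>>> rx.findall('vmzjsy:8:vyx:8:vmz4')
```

['vmz']

Walking the string: at [15:19] match 'vmz4', group 1 = 'vmz'.
One capturing group, so `findall` returns just the captured substring from the one match — 1 in all.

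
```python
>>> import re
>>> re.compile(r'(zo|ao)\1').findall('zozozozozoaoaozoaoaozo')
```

After group 1 captures some text, `\1` only succeeds where that same text appears again.
Matches: at [0:4] match 'zozo', group 1 = 'zo'; at [4:8] match 'zozo', group 1 = 'zo'; at [10:14] match 'aoao', group 1 = 'ao'; at [16:20] match 'aoao', group 1 = 'ao'.
`findall` collects group 1 from each match (4 total).

['zo', 'zo', 'ao', 'ao']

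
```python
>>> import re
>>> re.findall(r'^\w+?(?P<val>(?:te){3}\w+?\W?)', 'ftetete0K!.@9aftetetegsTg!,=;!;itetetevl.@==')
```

Because the quantifier is non-greedy, it stops expanding at the earliest point where the rest of the pattern can succeed.
One capturing group, so `findall` returns just the captured substring from the one match — 1 in all.

['tetete0']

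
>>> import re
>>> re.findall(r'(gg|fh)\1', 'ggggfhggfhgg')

After group 1 captures some text, `\1` only succeeds where that same text appears again.
`findall` collects group 1 from the one match (1 total).

['gg']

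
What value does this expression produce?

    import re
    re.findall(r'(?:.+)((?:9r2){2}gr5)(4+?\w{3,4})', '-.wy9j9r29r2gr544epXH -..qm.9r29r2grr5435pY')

[('9r29r2gr5', '44epX')]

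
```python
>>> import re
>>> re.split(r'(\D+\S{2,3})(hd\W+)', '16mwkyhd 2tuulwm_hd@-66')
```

The pattern matches one or more of a non-digit, then 2 to 3 of a non-whitespace character (captured); then the literal 'hd', then one or more of a non-word character (captured).
`re.split` interleaves the captured-group text with the surrounding fragments.

['16', 'mwky', 'hd ', '2', 'tuulwm_', 'hd@-', '66']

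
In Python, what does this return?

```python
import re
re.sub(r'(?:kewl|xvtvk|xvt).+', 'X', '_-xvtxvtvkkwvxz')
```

`sub` substitutes 'X' at each match site.

'_-X'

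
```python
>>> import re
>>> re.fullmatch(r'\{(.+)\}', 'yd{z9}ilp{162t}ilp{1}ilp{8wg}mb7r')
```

None

`fullmatch` succeeds only if the pattern covers the string from start to end.
Here there's no way to consume every character, so the call returns None.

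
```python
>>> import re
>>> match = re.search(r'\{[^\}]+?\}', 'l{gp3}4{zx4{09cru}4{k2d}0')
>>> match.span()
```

(1, 6)

The match spans [1:6] → '{gp3}'.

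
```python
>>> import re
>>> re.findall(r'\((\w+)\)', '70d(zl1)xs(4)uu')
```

['zl1', '4']

Because there's exactly one group, `findall` drops the full match and keeps group 1 from each hit.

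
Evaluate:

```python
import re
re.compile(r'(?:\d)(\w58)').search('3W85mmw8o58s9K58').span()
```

(7, 11)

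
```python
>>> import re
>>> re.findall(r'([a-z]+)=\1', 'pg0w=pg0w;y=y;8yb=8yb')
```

The backreference `\1` re-matches whatever the first group consumed, character for character.
Walking the string: at [10:13] match 'y=y', group 1 = 'y'.
One capturing group, so `findall` returns just the captured substring from the one match — 1 in all.

['y']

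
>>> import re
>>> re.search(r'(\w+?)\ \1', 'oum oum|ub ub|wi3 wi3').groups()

('oum',)

The match spans [0:7] → 'oum oum'.
Captured: group 1 = 'oum'.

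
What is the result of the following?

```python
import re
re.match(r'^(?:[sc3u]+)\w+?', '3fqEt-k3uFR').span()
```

Pattern: anchored at the start of the string; then one or more of one of [sc3u] (non-capturing group); then one or more of a word character (lazy).
`match` is anchored at position 0; if the pattern doesn't fit there, it returns None.
The match spans [0:2] → '3f'.

(0, 2)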